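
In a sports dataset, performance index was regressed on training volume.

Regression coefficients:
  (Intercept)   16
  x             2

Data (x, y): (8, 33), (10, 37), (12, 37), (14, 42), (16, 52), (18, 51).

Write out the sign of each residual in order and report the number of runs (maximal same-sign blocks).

x=8: ŷ = 16 + 2·8 = 32; e = 33 − 32 = 1
x=10: ŷ = 16 + 2·10 = 36; e = 37 − 36 = 1
x=12: ŷ = 16 + 2·12 = 40; e = 37 − 40 = -3
x=14: ŷ = 16 + 2·14 = 44; e = 42 − 44 = -2
x=16: ŷ = 16 + 2·16 = 48; e = 52 − 48 = 4
x=18: ŷ = 16 + 2·18 = 52; e = 51 − 52 = -1
Signs: + + − − + −
Runs: +×2, −×2, +×1, −×1 → 4

4 runs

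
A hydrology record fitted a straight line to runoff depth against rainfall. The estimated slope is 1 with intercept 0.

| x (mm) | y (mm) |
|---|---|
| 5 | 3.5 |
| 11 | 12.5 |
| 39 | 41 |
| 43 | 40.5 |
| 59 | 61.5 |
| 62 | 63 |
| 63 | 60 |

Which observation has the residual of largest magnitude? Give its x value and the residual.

x = 63, e = -3

x=5: ŷ = 5 = 5; e = 3.5 − 5 = -1.5
x=11: ŷ = 11 = 11; e = 12.5 − 11 = 1.5
x=39: ŷ = 39 = 39; e = 41 − 39 = 2
x=43: ŷ = 43 = 43; e = 40.5 − 43 = -2.5
x=59: ŷ = 59 = 59; e = 61.5 − 59 = 2.5
x=62: ŷ = 62 = 62; e = 63 − 62 = 1
x=63: ŷ = 63 = 63; e = 60 − 63 = -3
Largest |e| is 3 at x = 63, residual -3.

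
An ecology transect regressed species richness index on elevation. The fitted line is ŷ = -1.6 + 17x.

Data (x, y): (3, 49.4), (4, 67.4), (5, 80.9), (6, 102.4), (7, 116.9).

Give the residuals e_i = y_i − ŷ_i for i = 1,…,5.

x=3: ŷ = -1.6 + 17·3 = 49.4; e = 49.4 − 49.4 = 0
x=4: ŷ = -1.6 + 17·4 = 66.4; e = 67.4 − 66.4 = 1
x=5: ŷ = -1.6 + 17·5 = 83.4; e = 80.9 − 83.4 = -2.5
x=6: ŷ = -1.6 + 17·6 = 100.4; e = 102.4 − 100.4 = 2
x=7: ŷ = -1.6 + 17·7 = 117.4; e = 116.9 − 117.4 = -0.5

0, 1, -2.5, 2, -0.5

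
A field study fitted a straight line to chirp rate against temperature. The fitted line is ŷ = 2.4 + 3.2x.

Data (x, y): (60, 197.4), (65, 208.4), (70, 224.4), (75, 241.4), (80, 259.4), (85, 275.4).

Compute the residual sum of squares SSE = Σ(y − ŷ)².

SSE = 20

x=60: ŷ = 2.4 + 3.2·60 = 194.4; r = 197.4 − 194.4 = 3
x=65: ŷ = 2.4 + 3.2·65 = 210.4; r = 208.4 − 210.4 = -2
x=70: ŷ = 2.4 + 3.2·70 = 226.4; r = 224.4 − 226.4 = -2
x=75: ŷ = 2.4 + 3.2·75 = 242.4; r = 241.4 − 242.4 = -1
x=80: ŷ = 2.4 + 3.2·80 = 258.4; r = 259.4 − 258.4 = 1
x=85: ŷ = 2.4 + 3.2·85 = 274.4; r = 275.4 − 274.4 = 1
SSE = 9 + 4 + 4 + 1 + 1 + 1 = 20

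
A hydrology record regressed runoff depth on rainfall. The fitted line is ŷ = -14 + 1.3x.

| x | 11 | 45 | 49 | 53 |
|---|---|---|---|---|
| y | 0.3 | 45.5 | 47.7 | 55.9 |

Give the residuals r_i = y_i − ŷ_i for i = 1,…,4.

x=11: ŷ = -14 + 1.3·11 = 0.3; r = 0.3 − 0.3 = 0
x=45: ŷ = -14 + 1.3·45 = 44.5; r = 45.5 − 44.5 = 1
x=49: ŷ = -14 + 1.3·49 = 49.7; r = 47.7 − 49.7 = -2
x=53: ŷ = -14 + 1.3·53 = 54.9; r = 55.9 − 54.9 = 1

0, 1, -2, 1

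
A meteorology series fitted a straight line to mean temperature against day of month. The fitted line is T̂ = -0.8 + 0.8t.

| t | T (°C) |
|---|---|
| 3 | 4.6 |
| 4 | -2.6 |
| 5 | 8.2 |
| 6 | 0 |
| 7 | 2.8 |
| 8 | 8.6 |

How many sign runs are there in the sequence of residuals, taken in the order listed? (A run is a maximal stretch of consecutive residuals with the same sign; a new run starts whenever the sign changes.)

5 runs

t=3: T̂ = -0.8 + 0.8·3 = 1.6; e = 4.6 − 1.6 = 3
t=4: T̂ = -0.8 + 0.8·4 = 2.4; e = -2.6 − 2.4 = -5
t=5: T̂ = -0.8 + 0.8·5 = 3.2; e = 8.2 − 3.2 = 5
t=6: T̂ = -0.8 + 0.8·6 = 4; e = 0 − 4 = -4
t=7: T̂ = -0.8 + 0.8·7 = 4.8; e = 2.8 − 4.8 = -2
t=8: T̂ = -0.8 + 0.8·8 = 5.6; e = 8.6 − 5.6 = 3
Signs: + − + − − +
Runs: +×1, −×1, +×1, −×2, +×1 → 5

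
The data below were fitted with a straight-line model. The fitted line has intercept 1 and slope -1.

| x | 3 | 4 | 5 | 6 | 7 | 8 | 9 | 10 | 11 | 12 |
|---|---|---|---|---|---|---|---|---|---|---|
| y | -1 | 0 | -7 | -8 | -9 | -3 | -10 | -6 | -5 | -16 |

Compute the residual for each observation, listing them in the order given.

1, 3, -3, -3, -3, 4, -2, 3, 5, -5

x=3: ŷ = 1 − 3 = -2; e = -1 − (-2) = 1
x=4: ŷ = 1 − 4 = -3; e = 0 − (-3) = 3
x=5: ŷ = 1 − 5 = -4; e = -7 − (-4) = -3
x=6: ŷ = 1 − 6 = -5; e = -8 − (-5) = -3
x=7: ŷ = 1 − 7 = -6; e = -9 − (-6) = -3
x=8: ŷ = 1 − 8 = -7; e = -3 − (-7) = 4
x=9: ŷ = 1 − 9 = -8; e = -10 − (-8) = -2
x=10: ŷ = 1 − 10 = -9; e = -6 − (-9) = 3
x=11: ŷ = 1 − 11 = -10; e = -5 − (-10) = 5
x=12: ŷ = 1 − 12 = -11; e = -16 − (-11) = -5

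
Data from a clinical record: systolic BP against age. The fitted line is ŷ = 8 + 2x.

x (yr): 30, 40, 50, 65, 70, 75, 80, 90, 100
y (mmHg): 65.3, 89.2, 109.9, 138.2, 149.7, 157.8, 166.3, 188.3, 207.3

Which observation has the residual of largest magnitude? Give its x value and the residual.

x=30: ŷ = 8 + 2·30 = 68; r = 65.3 − 68 = -2.7
x=40: ŷ = 8 + 2·40 = 88; r = 89.2 − 88 = 1.2
x=50: ŷ = 8 + 2·50 = 108; r = 109.9 − 108 = 1.9
x=65: ŷ = 8 + 2·65 = 138; r = 138.2 − 138 = 0.2
x=70: ŷ = 8 + 2·70 = 148; r = 149.7 − 148 = 1.7
x=75: ŷ = 8 + 2·75 = 158; r = 157.8 − 158 = -0.2
x=80: ŷ = 8 + 2·80 = 168; r = 166.3 − 168 = -1.7
x=90: ŷ = 8 + 2·90 = 188; r = 188.3 − 188 = 0.3
x=100: ŷ = 8 + 2·100 = 208; r = 207.3 − 208 = -0.7
Largest |r| is 2.7 at x = 30, residual -2.7.

x = 30, r = -2.7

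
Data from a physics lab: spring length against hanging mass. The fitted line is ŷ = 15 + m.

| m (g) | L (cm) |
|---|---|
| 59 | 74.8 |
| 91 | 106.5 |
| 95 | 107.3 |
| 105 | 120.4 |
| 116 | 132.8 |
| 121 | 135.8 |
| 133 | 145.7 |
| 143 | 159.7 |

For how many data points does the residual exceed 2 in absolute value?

m=59: ŷ = 15 + 59 = 74; e = 74.8 − 74 = 0.8
m=91: ŷ = 15 + 91 = 106; e = 106.5 − 106 = 0.5
m=95: ŷ = 15 + 95 = 110; e = 107.3 − 110 = -2.7
m=105: ŷ = 15 + 105 = 120; e = 120.4 − 120 = 0.4
m=116: ŷ = 15 + 116 = 131; e = 132.8 − 131 = 1.8
m=121: ŷ = 15 + 121 = 136; e = 135.8 − 136 = -0.2
m=133: ŷ = 15 + 133 = 148; e = 145.7 − 148 = -2.3
m=143: ŷ = 15 + 143 = 158; e = 159.7 − 158 = 1.7
|e| > 2: m=95 (|e|=2.7), m=133 (|e|=2.3) → 2

2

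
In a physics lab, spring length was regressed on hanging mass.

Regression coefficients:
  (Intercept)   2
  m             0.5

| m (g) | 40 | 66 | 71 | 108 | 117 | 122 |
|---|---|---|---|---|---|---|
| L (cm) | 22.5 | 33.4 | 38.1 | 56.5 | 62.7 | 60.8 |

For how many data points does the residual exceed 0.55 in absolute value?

m=40: L̂ = 2 + 0.5·40 = 22; r = 22.5 − 22 = 0.5
m=66: L̂ = 2 + 0.5·66 = 35; r = 33.4 − 35 = -1.6
m=71: L̂ = 2 + 0.5·71 = 37.5; r = 38.1 − 37.5 = 0.6
m=108: L̂ = 2 + 0.5·108 = 56; r = 56.5 − 56 = 0.5
m=117: L̂ = 2 + 0.5·117 = 60.5; r = 62.7 − 60.5 = 2.2
m=122: L̂ = 2 + 0.5·122 = 63; r = 60.8 − 63 = -2.2
|r| > 0.55: m=66 (|r|=1.6), m=71 (|r|=0.6), m=117 (|r|=2.2), m=122 (|r|=2.2) → 4

4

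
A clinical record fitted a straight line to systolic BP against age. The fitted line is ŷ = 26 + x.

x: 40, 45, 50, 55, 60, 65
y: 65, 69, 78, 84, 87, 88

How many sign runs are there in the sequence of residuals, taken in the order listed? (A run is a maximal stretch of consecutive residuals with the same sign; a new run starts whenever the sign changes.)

x=40: ŷ = 26 + 40 = 66; e = 65 − 66 = -1
x=45: ŷ = 26 + 45 = 71; e = 69 − 71 = -2
x=50: ŷ = 26 + 50 = 76; e = 78 − 76 = 2
x=55: ŷ = 26 + 55 = 81; e = 84 − 81 = 3
x=60: ŷ = 26 + 60 = 86; e = 87 − 86 = 1
x=65: ŷ = 26 + 65 = 91; e = 88 − 91 = -3
Signs: − − + + + −
Runs: −×2, +×3, −×1 → 3

3 runs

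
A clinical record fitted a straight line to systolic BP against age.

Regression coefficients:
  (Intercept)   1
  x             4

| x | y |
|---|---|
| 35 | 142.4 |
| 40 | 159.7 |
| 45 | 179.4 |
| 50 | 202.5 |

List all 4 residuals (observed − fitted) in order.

1.4, -1.3, -1.6, 1.5

x=35: ŷ = 1 + 4·35 = 141; e = 142.4 − 141 = 1.4
x=40: ŷ = 1 + 4·40 = 161; e = 159.7 − 161 = -1.3
x=45: ŷ = 1 + 4·45 = 181; e = 179.4 − 181 = -1.6
x=50: ŷ = 1 + 4·50 = 201; e = 202.5 − 201 = 1.5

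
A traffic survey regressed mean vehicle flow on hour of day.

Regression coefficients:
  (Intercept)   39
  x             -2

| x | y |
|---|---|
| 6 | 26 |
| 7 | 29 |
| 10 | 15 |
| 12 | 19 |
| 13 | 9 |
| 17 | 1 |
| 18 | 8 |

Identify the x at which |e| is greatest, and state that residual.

x = 18, e = 5

x=6: ŷ = 39 − 2·6 = 27; e = 26 − 27 = -1
x=7: ŷ = 39 − 2·7 = 25; e = 29 − 25 = 4
x=10: ŷ = 39 − 2·10 = 19; e = 15 − 19 = -4
x=12: ŷ = 39 − 2·12 = 15; e = 19 − 15 = 4
x=13: ŷ = 39 − 2·13 = 13; e = 9 − 13 = -4
x=17: ŷ = 39 − 2·17 = 5; e = 1 − 5 = -4
x=18: ŷ = 39 − 2·18 = 3; e = 8 − 3 = 5
Largest |e| is 5 at x = 18, residual 5.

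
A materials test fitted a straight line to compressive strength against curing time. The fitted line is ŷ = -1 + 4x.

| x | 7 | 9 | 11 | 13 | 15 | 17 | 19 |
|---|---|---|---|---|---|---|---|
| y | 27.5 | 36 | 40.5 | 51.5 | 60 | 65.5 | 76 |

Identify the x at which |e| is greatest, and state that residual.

x = 11, e = -2.5

x=7: ŷ = -1 + 4·7 = 27; e = 27.5 − 27 = 0.5
x=9: ŷ = -1 + 4·9 = 35; e = 36 − 35 = 1
x=11: ŷ = -1 + 4·11 = 43; e = 40.5 − 43 = -2.5
x=13: ŷ = -1 + 4·13 = 51; e = 51.5 − 51 = 0.5
x=15: ŷ = -1 + 4·15 = 59; e = 60 − 59 = 1
x=17: ŷ = -1 + 4·17 = 67; e = 65.5 − 67 = -1.5
x=19: ŷ = -1 + 4·19 = 75; e = 76 − 75 = 1
Largest |e| is 2.5 at x = 11, residual -2.5.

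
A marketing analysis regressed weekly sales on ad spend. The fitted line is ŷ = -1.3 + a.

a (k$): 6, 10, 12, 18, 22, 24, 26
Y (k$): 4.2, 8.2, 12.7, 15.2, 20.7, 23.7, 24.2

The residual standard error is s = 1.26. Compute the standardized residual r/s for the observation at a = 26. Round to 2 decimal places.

ŷ = -1.3 + 26 = 24.7
r = 24.2 − 24.7 = -0.5
r/s = -0.5 / 1.26 = -0.40

-0.40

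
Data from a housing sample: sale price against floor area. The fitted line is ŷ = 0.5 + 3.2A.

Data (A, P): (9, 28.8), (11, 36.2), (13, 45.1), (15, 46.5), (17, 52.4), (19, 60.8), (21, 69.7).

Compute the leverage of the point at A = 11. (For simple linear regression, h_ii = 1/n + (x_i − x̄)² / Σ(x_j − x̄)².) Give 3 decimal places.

h = 0.286

Ā = (9 + 11 + 13 + 15 + 17 + 19 + 21)/7 = 15
Σ(A − Ā)² = 36 + 16 + 4 + 0 + 4 + 16 + 36 = 112
h = 1/7 + (-4)²/112 = 0.142857 + 0.142857 = 0.286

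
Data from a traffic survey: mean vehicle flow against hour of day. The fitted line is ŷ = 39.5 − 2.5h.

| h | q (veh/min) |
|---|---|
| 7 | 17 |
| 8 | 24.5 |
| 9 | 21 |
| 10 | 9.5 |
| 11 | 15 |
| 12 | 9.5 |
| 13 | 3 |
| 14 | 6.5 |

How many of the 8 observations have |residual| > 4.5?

h=7: ŷ = 39.5 − 2.5·7 = 22; r = 17 − 22 = -5
h=8: ŷ = 39.5 − 2.5·8 = 19.5; r = 24.5 − 19.5 = 5
h=9: ŷ = 39.5 − 2.5·9 = 17; r = 21 − 17 = 4
h=10: ŷ = 39.5 − 2.5·10 = 14.5; r = 9.5 − 14.5 = -5
h=11: ŷ = 39.5 − 2.5·11 = 12; r = 15 − 12 = 3
h=12: ŷ = 39.5 − 2.5·12 = 9.5; r = 9.5 − 9.5 = 0
h=13: ŷ = 39.5 − 2.5·13 = 7; r = 3 − 7 = -4
h=14: ŷ = 39.5 − 2.5·14 = 4.5; r = 6.5 − 4.5 = 2
|r| > 4.5: h=7 (|r|=5), h=8 (|r|=5), h=10 (|r|=5) → 3

3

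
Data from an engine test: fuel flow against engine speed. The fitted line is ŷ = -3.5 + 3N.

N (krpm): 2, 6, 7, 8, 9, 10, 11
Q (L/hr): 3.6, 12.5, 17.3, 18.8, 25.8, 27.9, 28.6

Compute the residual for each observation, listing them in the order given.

1.1, -2, -0.2, -1.7, 2.3, 1.4, -0.9

N=2: ŷ = -3.5 + 3·2 = 2.5; e = 3.6 − 2.5 = 1.1
N=6: ŷ = -3.5 + 3·6 = 14.5; e = 12.5 − 14.5 = -2
N=7: ŷ = -3.5 + 3·7 = 17.5; e = 17.3 − 17.5 = -0.2
N=8: ŷ = -3.5 + 3·8 = 20.5; e = 18.8 − 20.5 = -1.7
N=9: ŷ = -3.5 + 3·9 = 23.5; e = 25.8 − 23.5 = 2.3
N=10: ŷ = -3.5 + 3·10 = 26.5; e = 27.9 − 26.5 = 1.4
N=11: ŷ = -3.5 + 3·11 = 29.5; e = 28.6 − 29.5 = -0.9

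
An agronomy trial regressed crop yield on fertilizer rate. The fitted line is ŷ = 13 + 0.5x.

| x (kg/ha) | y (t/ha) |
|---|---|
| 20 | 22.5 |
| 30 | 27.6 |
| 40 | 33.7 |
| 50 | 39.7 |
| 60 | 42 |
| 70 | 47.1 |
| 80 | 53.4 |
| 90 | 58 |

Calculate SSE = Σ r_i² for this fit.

SSE = 5.76

x=20: ŷ = 13 + 0.5·20 = 23; r = 22.5 − 23 = -0.5
x=30: ŷ = 13 + 0.5·30 = 28; r = 27.6 − 28 = -0.4
x=40: ŷ = 13 + 0.5·40 = 33; r = 33.7 − 33 = 0.7
x=50: ŷ = 13 + 0.5·50 = 38; r = 39.7 − 38 = 1.7
x=60: ŷ = 13 + 0.5·60 = 43; r = 42 − 43 = -1
x=70: ŷ = 13 + 0.5·70 = 48; r = 47.1 − 48 = -0.9
x=80: ŷ = 13 + 0.5·80 = 53; r = 53.4 − 53 = 0.4
x=90: ŷ = 13 + 0.5·90 = 58; r = 58 − 58 = 0
SSE = 0.25 + 0.16 + 0.49 + 2.89 + 1 + 0.81 + 0.16 + 0 = 5.76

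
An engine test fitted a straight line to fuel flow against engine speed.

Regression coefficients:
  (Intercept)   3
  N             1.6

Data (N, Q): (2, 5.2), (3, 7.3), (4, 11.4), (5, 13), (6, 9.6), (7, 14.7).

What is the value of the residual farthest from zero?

N=2: Q̂ = 3 + 1.6·2 = 6.2; e = 5.2 − 6.2 = -1
N=3: Q̂ = 3 + 1.6·3 = 7.8; e = 7.3 − 7.8 = -0.5
N=4: Q̂ = 3 + 1.6·4 = 9.4; e = 11.4 − 9.4 = 2
N=5: Q̂ = 3 + 1.6·5 = 11; e = 13 − 11 = 2
N=6: Q̂ = 3 + 1.6·6 = 12.6; e = 9.6 − 12.6 = -3
N=7: Q̂ = 3 + 1.6·7 = 14.2; e = 14.7 − 14.2 = 0.5
Largest |e| is 3 at N = 6, residual -3.

e = -3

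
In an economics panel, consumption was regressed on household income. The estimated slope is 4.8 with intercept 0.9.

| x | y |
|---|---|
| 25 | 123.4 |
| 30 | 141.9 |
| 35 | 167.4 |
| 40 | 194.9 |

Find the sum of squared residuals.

x=25: ŷ = 0.9 + 4.8·25 = 120.9; e = 123.4 − 120.9 = 2.5
x=30: ŷ = 0.9 + 4.8·30 = 144.9; e = 141.9 − 144.9 = -3
x=35: ŷ = 0.9 + 4.8·35 = 168.9; e = 167.4 − 168.9 = -1.5
x=40: ŷ = 0.9 + 4.8·40 = 192.9; e = 194.9 − 192.9 = 2
SSE = 6.25 + 9 + 2.25 + 4 = 21.5

SSE = 21.5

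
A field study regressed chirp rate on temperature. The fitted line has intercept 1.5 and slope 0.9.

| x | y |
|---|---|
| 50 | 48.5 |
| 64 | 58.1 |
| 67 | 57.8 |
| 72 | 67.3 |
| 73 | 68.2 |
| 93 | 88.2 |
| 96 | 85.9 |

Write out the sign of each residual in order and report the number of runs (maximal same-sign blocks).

4 runs

x=50: ŷ = 1.5 + 0.9·50 = 46.5; e = 48.5 − 46.5 = 2
x=64: ŷ = 1.5 + 0.9·64 = 59.1; e = 58.1 − 59.1 = -1
x=67: ŷ = 1.5 + 0.9·67 = 61.8; e = 57.8 − 61.8 = -4
x=72: ŷ = 1.5 + 0.9·72 = 66.3; e = 67.3 − 66.3 = 1
x=73: ŷ = 1.5 + 0.9·73 = 67.2; e = 68.2 − 67.2 = 1
x=93: ŷ = 1.5 + 0.9·93 = 85.2; e = 88.2 − 85.2 = 3
x=96: ŷ = 1.5 + 0.9·96 = 87.9; e = 85.9 − 87.9 = -2
Signs: + − − + + + −
Runs: +×1, −×2, +×3, −×1 → 4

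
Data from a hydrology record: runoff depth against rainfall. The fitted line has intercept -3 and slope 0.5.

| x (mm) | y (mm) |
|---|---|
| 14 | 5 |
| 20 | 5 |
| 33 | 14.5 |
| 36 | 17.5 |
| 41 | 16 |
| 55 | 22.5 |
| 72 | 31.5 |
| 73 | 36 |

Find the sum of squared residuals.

x=14: ŷ = -3 + 0.5·14 = 4; r = 5 − 4 = 1
x=20: ŷ = -3 + 0.5·20 = 7; r = 5 − 7 = -2
x=33: ŷ = -3 + 0.5·33 = 13.5; r = 14.5 − 13.5 = 1
x=36: ŷ = -3 + 0.5·36 = 15; r = 17.5 − 15 = 2.5
x=41: ŷ = -3 + 0.5·41 = 17.5; r = 16 − 17.5 = -1.5
x=55: ŷ = -3 + 0.5·55 = 24.5; r = 22.5 − 24.5 = -2
x=72: ŷ = -3 + 0.5·72 = 33; r = 31.5 − 33 = -1.5
x=73: ŷ = -3 + 0.5·73 = 33.5; r = 36 − 33.5 = 2.5
SSE = 1 + 4 + 1 + 6.25 + 2.25 + 4 + 2.25 + 6.25 = 27

SSE = 27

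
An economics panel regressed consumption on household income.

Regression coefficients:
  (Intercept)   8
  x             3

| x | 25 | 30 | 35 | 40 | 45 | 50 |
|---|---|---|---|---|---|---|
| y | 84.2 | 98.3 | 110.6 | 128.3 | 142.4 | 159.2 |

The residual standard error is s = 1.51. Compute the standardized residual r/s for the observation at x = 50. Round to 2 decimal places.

0.79

ŷ = 8 + 3·50 = 158
r = 159.2 − 158 = 1.2
r/s = 1.2 / 1.51 = 0.79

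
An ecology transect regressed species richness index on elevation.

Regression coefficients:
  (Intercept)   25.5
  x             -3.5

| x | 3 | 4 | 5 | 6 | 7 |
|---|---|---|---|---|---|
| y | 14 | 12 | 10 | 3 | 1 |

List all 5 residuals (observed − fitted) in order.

-1, 0.5, 2, -1.5, 0

x=3: ŷ = 25.5 − 3.5·3 = 15; r = 14 − 15 = -1
x=4: ŷ = 25.5 − 3.5·4 = 11.5; r = 12 − 11.5 = 0.5
x=5: ŷ = 25.5 − 3.5·5 = 8; r = 10 − 8 = 2
x=6: ŷ = 25.5 − 3.5·6 = 4.5; r = 3 − 4.5 = -1.5
x=7: ŷ = 25.5 − 3.5·7 = 1; r = 1 − 1 = 0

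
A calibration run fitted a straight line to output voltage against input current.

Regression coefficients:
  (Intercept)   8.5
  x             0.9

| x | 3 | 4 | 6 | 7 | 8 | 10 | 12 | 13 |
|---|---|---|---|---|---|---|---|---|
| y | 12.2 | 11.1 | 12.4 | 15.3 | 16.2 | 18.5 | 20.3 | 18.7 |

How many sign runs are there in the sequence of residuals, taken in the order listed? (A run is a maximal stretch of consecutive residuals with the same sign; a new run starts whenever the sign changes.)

x=3: ŷ = 8.5 + 0.9·3 = 11.2; e = 12.2 − 11.2 = 1
x=4: ŷ = 8.5 + 0.9·4 = 12.1; e = 11.1 − 12.1 = -1
x=6: ŷ = 8.5 + 0.9·6 = 13.9; e = 12.4 − 13.9 = -1.5
x=7: ŷ = 8.5 + 0.9·7 = 14.8; e = 15.3 − 14.8 = 0.5
x=8: ŷ = 8.5 + 0.9·8 = 15.7; e = 16.2 − 15.7 = 0.5
x=10: ŷ = 8.5 + 0.9·10 = 17.5; e = 18.5 − 17.5 = 1
x=12: ŷ = 8.5 + 0.9·12 = 19.3; e = 20.3 − 19.3 = 1
x=13: ŷ = 8.5 + 0.9·13 = 20.2; e = 18.7 − 20.2 = -1.5
Signs: + − − + + + + −
Runs: +×1, −×2, +×4, −×1 → 4

4 runs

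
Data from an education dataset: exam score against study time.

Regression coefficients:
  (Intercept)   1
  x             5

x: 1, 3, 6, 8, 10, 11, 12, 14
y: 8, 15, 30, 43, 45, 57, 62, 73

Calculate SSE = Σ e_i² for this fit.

x=1: ŷ = 1 + 5·1 = 6; e = 8 − 6 = 2
x=3: ŷ = 1 + 5·3 = 16; e = 15 − 16 = -1
x=6: ŷ = 1 + 5·6 = 31; e = 30 − 31 = -1
x=8: ŷ = 1 + 5·8 = 41; e = 43 − 41 = 2
x=10: ŷ = 1 + 5·10 = 51; e = 45 − 51 = -6
x=11: ŷ = 1 + 5·11 = 56; e = 57 − 56 = 1
x=12: ŷ = 1 + 5·12 = 61; e = 62 − 61 = 1
x=14: ŷ = 1 + 5·14 = 71; e = 73 − 71 = 2
SSE = 4 + 1 + 1 + 4 + 36 + 1 + 1 + 4 = 52

SSE = 52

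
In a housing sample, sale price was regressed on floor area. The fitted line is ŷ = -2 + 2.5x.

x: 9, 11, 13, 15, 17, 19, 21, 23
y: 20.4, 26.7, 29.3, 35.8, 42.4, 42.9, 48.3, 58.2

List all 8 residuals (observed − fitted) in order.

x=9: ŷ = -2 + 2.5·9 = 20.5; r = 20.4 − 20.5 = -0.1
x=11: ŷ = -2 + 2.5·11 = 25.5; r = 26.7 − 25.5 = 1.2
x=13: ŷ = -2 + 2.5·13 = 30.5; r = 29.3 − 30.5 = -1.2
x=15: ŷ = -2 + 2.5·15 = 35.5; r = 35.8 − 35.5 = 0.3
x=17: ŷ = -2 + 2.5·17 = 40.5; r = 42.4 − 40.5 = 1.9
x=19: ŷ = -2 + 2.5·19 = 45.5; r = 42.9 − 45.5 = -2.6
x=21: ŷ = -2 + 2.5·21 = 50.5; r = 48.3 − 50.5 = -2.2
x=23: ŷ = -2 + 2.5·23 = 55.5; r = 58.2 − 55.5 = 2.7

-0.1, 1.2, -1.2, 0.3, 1.9, -2.6, -2.2, 2.7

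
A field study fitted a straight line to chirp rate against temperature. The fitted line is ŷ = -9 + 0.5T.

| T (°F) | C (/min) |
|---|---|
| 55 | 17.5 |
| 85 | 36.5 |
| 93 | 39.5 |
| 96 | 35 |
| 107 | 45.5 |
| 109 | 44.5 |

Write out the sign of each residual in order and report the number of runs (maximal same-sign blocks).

T=55: ŷ = -9 + 0.5·55 = 18.5; e = 17.5 − 18.5 = -1
T=85: ŷ = -9 + 0.5·85 = 33.5; e = 36.5 − 33.5 = 3
T=93: ŷ = -9 + 0.5·93 = 37.5; e = 39.5 − 37.5 = 2
T=96: ŷ = -9 + 0.5·96 = 39; e = 35 − 39 = -4
T=107: ŷ = -9 + 0.5·107 = 44.5; e = 45.5 − 44.5 = 1
T=109: ŷ = -9 + 0.5·109 = 45.5; e = 44.5 − 45.5 = -1
Signs: − + + − + −
Runs: −×1, +×2, −×1, +×1, −×1 → 5

5 runs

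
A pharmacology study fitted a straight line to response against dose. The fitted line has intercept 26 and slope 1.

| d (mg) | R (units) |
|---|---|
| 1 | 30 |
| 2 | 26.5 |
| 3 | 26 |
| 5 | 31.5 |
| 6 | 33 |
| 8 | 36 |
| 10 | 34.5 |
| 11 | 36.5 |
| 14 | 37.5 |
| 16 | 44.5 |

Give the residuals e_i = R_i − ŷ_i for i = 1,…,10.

3, -1.5, -3, 0.5, 1, 2, -1.5, -0.5, -2.5, 2.5

d=1: ŷ = 26 + 1 = 27; e = 30 − 27 = 3
d=2: ŷ = 26 + 2 = 28; e = 26.5 − 28 = -1.5
d=3: ŷ = 26 + 3 = 29; e = 26 − 29 = -3
d=5: ŷ = 26 + 5 = 31; e = 31.5 − 31 = 0.5
d=6: ŷ = 26 + 6 = 32; e = 33 − 32 = 1
d=8: ŷ = 26 + 8 = 34; e = 36 − 34 = 2
d=10: ŷ = 26 + 10 = 36; e = 34.5 − 36 = -1.5
d=11: ŷ = 26 + 11 = 37; e = 36.5 − 37 = -0.5
d=14: ŷ = 26 + 14 = 40; e = 37.5 − 40 = -2.5
d=16: ŷ = 26 + 16 = 42; e = 44.5 − 42 = 2.5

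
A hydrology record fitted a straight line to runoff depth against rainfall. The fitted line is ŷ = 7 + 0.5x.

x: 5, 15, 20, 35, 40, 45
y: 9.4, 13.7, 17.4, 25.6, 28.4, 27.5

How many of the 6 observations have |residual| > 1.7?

1

x=5: ŷ = 7 + 0.5·5 = 9.5; e = 9.4 − 9.5 = -0.1
x=15: ŷ = 7 + 0.5·15 = 14.5; e = 13.7 − 14.5 = -0.8
x=20: ŷ = 7 + 0.5·20 = 17; e = 17.4 − 17 = 0.4
x=35: ŷ = 7 + 0.5·35 = 24.5; e = 25.6 − 24.5 = 1.1
x=40: ŷ = 7 + 0.5·40 = 27; e = 28.4 − 27 = 1.4
x=45: ŷ = 7 + 0.5·45 = 29.5; e = 27.5 − 29.5 = -2
|e| > 1.7: x=45 (|e|=2) → 1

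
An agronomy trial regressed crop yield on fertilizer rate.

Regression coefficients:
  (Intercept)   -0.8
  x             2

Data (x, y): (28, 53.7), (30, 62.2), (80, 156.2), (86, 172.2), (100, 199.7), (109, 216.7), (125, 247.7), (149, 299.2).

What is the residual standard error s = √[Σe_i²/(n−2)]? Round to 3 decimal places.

s = 2.160

x=28: ŷ = -0.8 + 2·28 = 55.2; e = 53.7 − 55.2 = -1.5
x=30: ŷ = -0.8 + 2·30 = 59.2; e = 62.2 − 59.2 = 3
x=80: ŷ = -0.8 + 2·80 = 159.2; e = 156.2 − 159.2 = -3
x=86: ŷ = -0.8 + 2·86 = 171.2; e = 172.2 − 171.2 = 1
x=100: ŷ = -0.8 + 2·100 = 199.2; e = 199.7 − 199.2 = 0.5
x=109: ŷ = -0.8 + 2·109 = 217.2; e = 216.7 − 217.2 = -0.5
x=125: ŷ = -0.8 + 2·125 = 249.2; e = 247.7 − 249.2 = -1.5
x=149: ŷ = -0.8 + 2·149 = 297.2; e = 299.2 − 297.2 = 2
SSE = 2.25 + 9 + 9 + 1 + 0.25 + 0.25 + 2.25 + 4 = 28
s = √(28/6) = √4.66667 ≈ 2.160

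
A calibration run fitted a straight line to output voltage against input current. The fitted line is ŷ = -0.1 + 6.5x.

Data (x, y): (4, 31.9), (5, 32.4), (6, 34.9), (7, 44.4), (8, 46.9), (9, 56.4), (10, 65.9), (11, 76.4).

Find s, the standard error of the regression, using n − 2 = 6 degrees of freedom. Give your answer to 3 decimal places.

x=4: ŷ = -0.1 + 6.5·4 = 25.9; r = 31.9 − 25.9 = 6
x=5: ŷ = -0.1 + 6.5·5 = 32.4; r = 32.4 − 32.4 = 0
x=6: ŷ = -0.1 + 6.5·6 = 38.9; r = 34.9 − 38.9 = -4
x=7: ŷ = -0.1 + 6.5·7 = 45.4; r = 44.4 − 45.4 = -1
x=8: ŷ = -0.1 + 6.5·8 = 51.9; r = 46.9 − 51.9 = -5
x=9: ŷ = -0.1 + 6.5·9 = 58.4; r = 56.4 − 58.4 = -2
x=10: ŷ = -0.1 + 6.5·10 = 64.9; r = 65.9 − 64.9 = 1
x=11: ŷ = -0.1 + 6.5·11 = 71.4; r = 76.4 − 71.4 = 5
SSE = 36 + 0 + 16 + 1 + 25 + 4 + 1 + 25 = 108
s = √(108/6) = √18 ≈ 4.243

s = 4.243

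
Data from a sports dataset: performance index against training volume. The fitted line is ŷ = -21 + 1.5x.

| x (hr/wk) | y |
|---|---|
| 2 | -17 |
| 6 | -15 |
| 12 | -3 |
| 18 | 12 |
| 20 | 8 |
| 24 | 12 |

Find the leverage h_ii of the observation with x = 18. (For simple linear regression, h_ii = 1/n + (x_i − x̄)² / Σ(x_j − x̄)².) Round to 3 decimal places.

x̄ = (2 + 6 + 12 + 18 + 20 + 24)/6 = 13.6667
Σ(x − x̄)² = 136.111 + 58.7778 + 2.77778 + 18.7778 + 40.1111 + 106.778 = 363.333
h = 1/6 + (4.33333)²/363.333 = 0.166667 + 0.051682 = 0.218

h = 0.218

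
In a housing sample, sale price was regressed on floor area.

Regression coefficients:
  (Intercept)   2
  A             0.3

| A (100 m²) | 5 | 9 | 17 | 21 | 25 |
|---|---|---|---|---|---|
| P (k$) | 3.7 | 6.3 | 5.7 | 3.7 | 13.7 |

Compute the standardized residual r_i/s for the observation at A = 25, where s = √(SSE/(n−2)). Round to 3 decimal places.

A=5: P̂ = 2 + 0.3·5 = 3.5; r = 3.7 − 3.5 = 0.2
A=9: P̂ = 2 + 0.3·9 = 4.7; r = 6.3 − 4.7 = 1.6
A=17: P̂ = 2 + 0.3·17 = 7.1; r = 5.7 − 7.1 = -1.4
A=21: P̂ = 2 + 0.3·21 = 8.3; r = 3.7 − 8.3 = -4.6
A=25: P̂ = 2 + 0.3·25 = 9.5; r = 13.7 − 9.5 = 4.2
SSE = 0.04 + 2.56 + 1.96 + 21.16 + 17.64 = 43.36
s = √(43.36/3) = 3.80175
r/s = 4.2 / 3.80175 = 1.105

1.105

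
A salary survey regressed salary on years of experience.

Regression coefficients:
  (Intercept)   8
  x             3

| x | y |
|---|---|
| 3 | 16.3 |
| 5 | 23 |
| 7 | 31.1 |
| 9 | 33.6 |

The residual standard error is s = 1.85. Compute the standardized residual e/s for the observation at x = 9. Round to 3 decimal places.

-0.757

ŷ = 8 + 3·9 = 35
e = 33.6 − 35 = -1.4
e/s = -1.4 / 1.85 = -0.757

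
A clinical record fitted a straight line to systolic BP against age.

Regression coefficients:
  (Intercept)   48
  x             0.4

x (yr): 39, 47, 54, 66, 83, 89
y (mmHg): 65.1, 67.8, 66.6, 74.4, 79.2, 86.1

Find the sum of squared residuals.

x=39: ŷ = 48 + 0.4·39 = 63.6; e = 65.1 − 63.6 = 1.5
x=47: ŷ = 48 + 0.4·47 = 66.8; e = 67.8 − 66.8 = 1
x=54: ŷ = 48 + 0.4·54 = 69.6; e = 66.6 − 69.6 = -3
x=66: ŷ = 48 + 0.4·66 = 74.4; e = 74.4 − 74.4 = 0
x=83: ŷ = 48 + 0.4·83 = 81.2; e = 79.2 − 81.2 = -2
x=89: ŷ = 48 + 0.4·89 = 83.6; e = 86.1 − 83.6 = 2.5
SSE = 2.25 + 1 + 9 + 0 + 4 + 6.25 = 22.5

SSE = 22.5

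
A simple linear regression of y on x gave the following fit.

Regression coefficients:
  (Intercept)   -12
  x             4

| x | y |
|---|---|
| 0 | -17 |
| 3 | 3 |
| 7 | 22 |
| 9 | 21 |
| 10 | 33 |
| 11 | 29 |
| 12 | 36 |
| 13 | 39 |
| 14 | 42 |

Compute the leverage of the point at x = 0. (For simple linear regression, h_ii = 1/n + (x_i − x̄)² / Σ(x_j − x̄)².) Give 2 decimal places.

x̄ = (0 + 3 + 7 + 9 + 10 + 11 + 12 + 13 + 14)/9 = 8.77778
Σ(x − x̄)² = 77.0494 + 33.3827 + 3.16049 + 0.0493827 + 1.49383 + 4.93827 + 10.3827 + 17.8272 + 27.2716 = 175.556
h = 1/9 + (-8.77778)²/175.556 = 0.111111 + 0.438889 = 0.55

h = 0.55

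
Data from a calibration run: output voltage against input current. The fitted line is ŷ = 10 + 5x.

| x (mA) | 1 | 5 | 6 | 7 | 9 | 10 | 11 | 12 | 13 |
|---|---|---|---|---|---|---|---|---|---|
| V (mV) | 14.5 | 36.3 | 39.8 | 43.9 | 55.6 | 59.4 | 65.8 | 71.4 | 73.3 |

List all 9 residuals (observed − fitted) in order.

-0.5, 1.3, -0.2, -1.1, 0.6, -0.6, 0.8, 1.4, -1.7

x=1: ŷ = 10 + 5·1 = 15; e = 14.5 − 15 = -0.5
x=5: ŷ = 10 + 5·5 = 35; e = 36.3 − 35 = 1.3
x=6: ŷ = 10 + 5·6 = 40; e = 39.8 − 40 = -0.2
x=7: ŷ = 10 + 5·7 = 45; e = 43.9 − 45 = -1.1
x=9: ŷ = 10 + 5·9 = 55; e = 55.6 − 55 = 0.6
x=10: ŷ = 10 + 5·10 = 60; e = 59.4 − 60 = -0.6
x=11: ŷ = 10 + 5·11 = 65; e = 65.8 − 65 = 0.8
x=12: ŷ = 10 + 5·12 = 70; e = 71.4 − 70 = 1.4
x=13: ŷ = 10 + 5·13 = 75; e = 73.3 − 75 = -1.7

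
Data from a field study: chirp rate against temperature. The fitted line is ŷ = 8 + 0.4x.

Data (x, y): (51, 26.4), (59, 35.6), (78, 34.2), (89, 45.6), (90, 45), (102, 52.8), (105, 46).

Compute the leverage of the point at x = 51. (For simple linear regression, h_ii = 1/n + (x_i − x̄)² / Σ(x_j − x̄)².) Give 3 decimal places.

h = 0.520

x̄ = (51 + 59 + 78 + 89 + 90 + 102 + 105)/7 = 82
Σ(x − x̄)² = 961 + 529 + 16 + 49 + 64 + 400 + 529 = 2548
h = 1/7 + (-31)²/2548 = 0.142857 + 0.377159 = 0.520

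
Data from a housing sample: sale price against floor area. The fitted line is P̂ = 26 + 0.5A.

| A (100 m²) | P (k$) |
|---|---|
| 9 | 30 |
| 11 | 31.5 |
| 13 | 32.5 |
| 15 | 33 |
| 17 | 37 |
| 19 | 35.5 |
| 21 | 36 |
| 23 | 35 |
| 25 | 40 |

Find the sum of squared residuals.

SSE = 15.5

A=9: P̂ = 26 + 0.5·9 = 30.5; r = 30 − 30.5 = -0.5
A=11: P̂ = 26 + 0.5·11 = 31.5; r = 31.5 − 31.5 = 0
A=13: P̂ = 26 + 0.5·13 = 32.5; r = 32.5 − 32.5 = 0
A=15: P̂ = 26 + 0.5·15 = 33.5; r = 33 − 33.5 = -0.5
A=17: P̂ = 26 + 0.5·17 = 34.5; r = 37 − 34.5 = 2.5
A=19: P̂ = 26 + 0.5·19 = 35.5; r = 35.5 − 35.5 = 0
A=21: P̂ = 26 + 0.5·21 = 36.5; r = 36 − 36.5 = -0.5
A=23: P̂ = 26 + 0.5·23 = 37.5; r = 35 − 37.5 = -2.5
A=25: P̂ = 26 + 0.5·25 = 38.5; r = 40 − 38.5 = 1.5
SSE = 0.25 + 0 + 0 + 0.25 + 6.25 + 0 + 0.25 + 6.25 + 2.25 = 15.5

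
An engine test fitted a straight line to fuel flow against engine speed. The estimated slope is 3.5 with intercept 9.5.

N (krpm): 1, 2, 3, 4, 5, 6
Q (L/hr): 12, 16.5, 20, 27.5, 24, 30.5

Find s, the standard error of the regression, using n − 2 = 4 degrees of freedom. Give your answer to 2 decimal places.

N=1: ŷ = 9.5 + 3.5·1 = 13; e = 12 − 13 = -1
N=2: ŷ = 9.5 + 3.5·2 = 16.5; e = 16.5 − 16.5 = 0
N=3: ŷ = 9.5 + 3.5·3 = 20; e = 20 − 20 = 0
N=4: ŷ = 9.5 + 3.5·4 = 23.5; e = 27.5 − 23.5 = 4
N=5: ŷ = 9.5 + 3.5·5 = 27; e = 24 − 27 = -3
N=6: ŷ = 9.5 + 3.5·6 = 30.5; e = 30.5 − 30.5 = 0
SSE = 1 + 0 + 0 + 16 + 9 + 0 = 26
s = √(26/4) = √6.5 ≈ 2.55

s = 2.55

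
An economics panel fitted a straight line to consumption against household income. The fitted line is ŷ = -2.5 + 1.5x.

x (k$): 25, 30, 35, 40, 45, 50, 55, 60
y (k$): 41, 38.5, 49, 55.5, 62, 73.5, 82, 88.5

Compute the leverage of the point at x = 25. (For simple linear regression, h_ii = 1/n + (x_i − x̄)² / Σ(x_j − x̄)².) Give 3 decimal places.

x̄ = (25 + 30 + 35 + 40 + 45 + 50 + 55 + 60)/8 = 42.5
Σ(x − x̄)² = 306.25 + 156.25 + 56.25 + 6.25 + 6.25 + 56.25 + 156.25 + 306.25 = 1050
h = 1/8 + (-17.5)²/1050 = 0.125 + 0.291667 = 0.417

h = 0.417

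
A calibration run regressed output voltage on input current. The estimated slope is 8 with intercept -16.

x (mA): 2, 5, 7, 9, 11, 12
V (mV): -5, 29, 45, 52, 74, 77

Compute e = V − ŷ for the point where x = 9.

ŷ = -16 + 8·9 = 56
e = 52 − 56 = -4

e = -4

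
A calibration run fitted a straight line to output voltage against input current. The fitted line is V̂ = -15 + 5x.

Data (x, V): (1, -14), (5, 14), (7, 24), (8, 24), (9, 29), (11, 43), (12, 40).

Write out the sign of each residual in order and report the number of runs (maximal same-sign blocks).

x=1: V̂ = -15 + 5·1 = -10; r = -14 − (-10) = -4
x=5: V̂ = -15 + 5·5 = 10; r = 14 − 10 = 4
x=7: V̂ = -15 + 5·7 = 20; r = 24 − 20 = 4
x=8: V̂ = -15 + 5·8 = 25; r = 24 − 25 = -1
x=9: V̂ = -15 + 5·9 = 30; r = 29 − 30 = -1
x=11: V̂ = -15 + 5·11 = 40; r = 43 − 40 = 3
x=12: V̂ = -15 + 5·12 = 45; r = 40 − 45 = -5
Signs: − + + − − + −
Runs: −×1, +×2, −×2, +×1, −×1 → 5

5 runs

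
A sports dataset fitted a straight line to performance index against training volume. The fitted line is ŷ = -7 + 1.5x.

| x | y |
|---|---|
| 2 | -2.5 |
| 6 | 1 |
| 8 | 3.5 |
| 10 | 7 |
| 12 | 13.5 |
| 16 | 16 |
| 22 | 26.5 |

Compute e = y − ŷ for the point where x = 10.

e = -1

ŷ = -7 + 1.5·10 = 8
e = 7 − 8 = -1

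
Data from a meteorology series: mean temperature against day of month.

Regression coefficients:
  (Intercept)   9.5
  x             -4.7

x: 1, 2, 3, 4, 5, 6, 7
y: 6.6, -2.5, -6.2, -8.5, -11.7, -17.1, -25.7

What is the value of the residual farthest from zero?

e = -2.6

x=1: ŷ = 9.5 − 4.7·1 = 4.8; e = 6.6 − 4.8 = 1.8
x=2: ŷ = 9.5 − 4.7·2 = 0.1; e = -2.5 − 0.1 = -2.6
x=3: ŷ = 9.5 − 4.7·3 = -4.6; e = -6.2 − (-4.6) = -1.6
x=4: ŷ = 9.5 − 4.7·4 = -9.3; e = -8.5 − (-9.3) = 0.8
x=5: ŷ = 9.5 − 4.7·5 = -14; e = -11.7 − (-14) = 2.3
x=6: ŷ = 9.5 − 4.7·6 = -18.7; e = -17.1 − (-18.7) = 1.6
x=7: ŷ = 9.5 − 4.7·7 = -23.4; e = -25.7 − (-23.4) = -2.3
Largest |e| is 2.6 at x = 2, residual -2.6.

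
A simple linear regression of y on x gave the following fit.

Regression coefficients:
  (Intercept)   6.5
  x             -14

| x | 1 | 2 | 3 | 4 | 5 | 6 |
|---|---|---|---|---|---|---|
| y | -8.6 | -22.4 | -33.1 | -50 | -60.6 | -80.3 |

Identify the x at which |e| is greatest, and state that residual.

x=1: ŷ = 6.5 − 14·1 = -7.5; e = -8.6 − (-7.5) = -1.1
x=2: ŷ = 6.5 − 14·2 = -21.5; e = -22.4 − (-21.5) = -0.9
x=3: ŷ = 6.5 − 14·3 = -35.5; e = -33.1 − (-35.5) = 2.4
x=4: ŷ = 6.5 − 14·4 = -49.5; e = -50 − (-49.5) = -0.5
x=5: ŷ = 6.5 − 14·5 = -63.5; e = -60.6 − (-63.5) = 2.9
x=6: ŷ = 6.5 − 14·6 = -77.5; e = -80.3 − (-77.5) = -2.8
Largest |e| is 2.9 at x = 5, residual 2.9.

x = 5, e = 2.9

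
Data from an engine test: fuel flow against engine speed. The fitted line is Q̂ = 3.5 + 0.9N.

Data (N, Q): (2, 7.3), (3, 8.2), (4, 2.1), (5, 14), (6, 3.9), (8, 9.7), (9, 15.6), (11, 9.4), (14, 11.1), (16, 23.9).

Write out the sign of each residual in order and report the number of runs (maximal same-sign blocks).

N=2: Q̂ = 3.5 + 0.9·2 = 5.3; e = 7.3 − 5.3 = 2
N=3: Q̂ = 3.5 + 0.9·3 = 6.2; e = 8.2 − 6.2 = 2
N=4: Q̂ = 3.5 + 0.9·4 = 7.1; e = 2.1 − 7.1 = -5
N=5: Q̂ = 3.5 + 0.9·5 = 8; e = 14 − 8 = 6
N=6: Q̂ = 3.5 + 0.9·6 = 8.9; e = 3.9 − 8.9 = -5
N=8: Q̂ = 3.5 + 0.9·8 = 10.7; e = 9.7 − 10.7 = -1
N=9: Q̂ = 3.5 + 0.9·9 = 11.6; e = 15.6 − 11.6 = 4
N=11: Q̂ = 3.5 + 0.9·11 = 13.4; e = 9.4 − 13.4 = -4
N=14: Q̂ = 3.5 + 0.9·14 = 16.1; e = 11.1 − 16.1 = -5
N=16: Q̂ = 3.5 + 0.9·16 = 17.9; e = 23.9 − 17.9 = 6
Signs: + + − + − − + − − +
Runs: +×2, −×1, +×1, −×2, +×1, −×2, +×1 → 7

7 runs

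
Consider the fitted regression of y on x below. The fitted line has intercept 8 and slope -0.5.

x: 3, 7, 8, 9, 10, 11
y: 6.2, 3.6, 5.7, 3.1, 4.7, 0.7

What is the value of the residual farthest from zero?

r = -1.8

x=3: ŷ = 8 − 0.5·3 = 6.5; r = 6.2 − 6.5 = -0.3
x=7: ŷ = 8 − 0.5·7 = 4.5; r = 3.6 − 4.5 = -0.9
x=8: ŷ = 8 − 0.5·8 = 4; r = 5.7 − 4 = 1.7
x=9: ŷ = 8 − 0.5·9 = 3.5; r = 3.1 − 3.5 = -0.4
x=10: ŷ = 8 − 0.5·10 = 3; r = 4.7 − 3 = 1.7
x=11: ŷ = 8 − 0.5·11 = 2.5; r = 0.7 − 2.5 = -1.8
Largest |r| is 1.8 at x = 11, residual -1.8.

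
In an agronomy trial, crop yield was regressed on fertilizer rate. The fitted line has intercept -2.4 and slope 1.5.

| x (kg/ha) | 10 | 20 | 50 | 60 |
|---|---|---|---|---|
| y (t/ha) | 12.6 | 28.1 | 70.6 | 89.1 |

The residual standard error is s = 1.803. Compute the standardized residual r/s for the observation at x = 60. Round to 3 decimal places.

ŷ = -2.4 + 1.5·60 = 87.6
r = 89.1 − 87.6 = 1.5
r/s = 1.5 / 1.803 = 0.832

0.832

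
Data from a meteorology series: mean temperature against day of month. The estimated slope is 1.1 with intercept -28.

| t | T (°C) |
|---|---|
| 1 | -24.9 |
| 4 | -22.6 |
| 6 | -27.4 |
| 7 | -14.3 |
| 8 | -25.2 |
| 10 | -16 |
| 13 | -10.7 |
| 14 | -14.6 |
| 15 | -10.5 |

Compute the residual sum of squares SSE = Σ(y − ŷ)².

t=1: T̂ = -28 + 1.1·1 = -26.9; e = -24.9 − (-26.9) = 2
t=4: T̂ = -28 + 1.1·4 = -23.6; e = -22.6 − (-23.6) = 1
t=6: T̂ = -28 + 1.1·6 = -21.4; e = -27.4 − (-21.4) = -6
t=7: T̂ = -28 + 1.1·7 = -20.3; e = -14.3 − (-20.3) = 6
t=8: T̂ = -28 + 1.1·8 = -19.2; e = -25.2 − (-19.2) = -6
t=10: T̂ = -28 + 1.1·10 = -17; e = -16 − (-17) = 1
t=13: T̂ = -28 + 1.1·13 = -13.7; e = -10.7 − (-13.7) = 3
t=14: T̂ = -28 + 1.1·14 = -12.6; e = -14.6 − (-12.6) = -2
t=15: T̂ = -28 + 1.1·15 = -11.5; e = -10.5 − (-11.5) = 1
SSE = 4 + 1 + 36 + 36 + 36 + 1 + 9 + 4 + 1 = 128

SSE = 128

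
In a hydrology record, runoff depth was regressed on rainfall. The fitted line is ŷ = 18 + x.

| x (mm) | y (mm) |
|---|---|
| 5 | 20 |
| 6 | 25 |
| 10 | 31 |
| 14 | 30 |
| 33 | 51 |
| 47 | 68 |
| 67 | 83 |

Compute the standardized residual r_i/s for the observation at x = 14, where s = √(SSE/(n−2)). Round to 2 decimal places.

x=5: ŷ = 18 + 5 = 23; r = 20 − 23 = -3
x=6: ŷ = 18 + 6 = 24; r = 25 − 24 = 1
x=10: ŷ = 18 + 10 = 28; r = 31 − 28 = 3
x=14: ŷ = 18 + 14 = 32; r = 30 − 32 = -2
x=33: ŷ = 18 + 33 = 51; r = 51 − 51 = 0
x=47: ŷ = 18 + 47 = 65; r = 68 − 65 = 3
x=67: ŷ = 18 + 67 = 85; r = 83 − 85 = -2
SSE = 9 + 1 + 9 + 4 + 0 + 9 + 4 = 36
s = √(36/5) = 2.68328
r/s = -2 / 2.68328 = -0.75

-0.75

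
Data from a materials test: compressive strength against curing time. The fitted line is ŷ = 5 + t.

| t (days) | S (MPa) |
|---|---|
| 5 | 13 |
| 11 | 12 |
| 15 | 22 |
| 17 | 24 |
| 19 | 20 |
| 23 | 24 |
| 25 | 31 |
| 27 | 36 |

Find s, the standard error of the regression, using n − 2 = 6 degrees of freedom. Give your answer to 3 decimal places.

t=5: ŷ = 5 + 5 = 10; e = 13 − 10 = 3
t=11: ŷ = 5 + 11 = 16; e = 12 − 16 = -4
t=15: ŷ = 5 + 15 = 20; e = 22 − 20 = 2
t=17: ŷ = 5 + 17 = 22; e = 24 − 22 = 2
t=19: ŷ = 5 + 19 = 24; e = 20 − 24 = -4
t=23: ŷ = 5 + 23 = 28; e = 24 − 28 = -4
t=25: ŷ = 5 + 25 = 30; e = 31 − 30 = 1
t=27: ŷ = 5 + 27 = 32; e = 36 − 32 = 4
SSE = 9 + 16 + 4 + 4 + 16 + 16 + 1 + 16 = 82
s = √(82/6) = √13.6667 ≈ 3.697

s = 3.697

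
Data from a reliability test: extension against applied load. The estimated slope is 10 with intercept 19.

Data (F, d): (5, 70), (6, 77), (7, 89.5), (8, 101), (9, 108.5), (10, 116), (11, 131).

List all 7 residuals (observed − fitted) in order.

F=5: d̂ = 19 + 10·5 = 69; r = 70 − 69 = 1
F=6: d̂ = 19 + 10·6 = 79; r = 77 − 79 = -2
F=7: d̂ = 19 + 10·7 = 89; r = 89.5 − 89 = 0.5
F=8: d̂ = 19 + 10·8 = 99; r = 101 − 99 = 2
F=9: d̂ = 19 + 10·9 = 109; r = 108.5 − 109 = -0.5
F=10: d̂ = 19 + 10·10 = 119; r = 116 − 119 = -3
F=11: d̂ = 19 + 10·11 = 129; r = 131 − 129 = 2

1, -2, 0.5, 2, -0.5, -3, 2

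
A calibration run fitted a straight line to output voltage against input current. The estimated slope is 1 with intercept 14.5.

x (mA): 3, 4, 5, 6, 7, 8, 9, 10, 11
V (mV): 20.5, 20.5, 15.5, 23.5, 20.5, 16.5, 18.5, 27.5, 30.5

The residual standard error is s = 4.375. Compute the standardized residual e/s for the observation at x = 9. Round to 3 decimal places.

-1.143

ŷ = 14.5 + 9 = 23.5
e = 18.5 − 23.5 = -5
e/s = -5 / 4.375 = -1.143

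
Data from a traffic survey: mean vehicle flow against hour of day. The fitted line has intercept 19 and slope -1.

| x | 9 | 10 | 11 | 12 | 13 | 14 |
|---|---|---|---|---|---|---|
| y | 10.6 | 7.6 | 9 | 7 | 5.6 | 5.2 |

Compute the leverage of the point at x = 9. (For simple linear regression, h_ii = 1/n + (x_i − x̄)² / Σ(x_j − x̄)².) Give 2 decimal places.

x̄ = (9 + 10 + 11 + 12 + 13 + 14)/6 = 11.5
Σ(x − x̄)² = 6.25 + 2.25 + 0.25 + 0.25 + 2.25 + 6.25 = 17.5
h = 1/6 + (-2.5)²/17.5 = 0.166667 + 0.357143 = 0.52

h = 0.52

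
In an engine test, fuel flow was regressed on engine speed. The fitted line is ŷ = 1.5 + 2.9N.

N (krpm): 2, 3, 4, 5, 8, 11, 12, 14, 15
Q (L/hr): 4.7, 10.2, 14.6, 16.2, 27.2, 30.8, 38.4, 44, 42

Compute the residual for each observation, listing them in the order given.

N=2: ŷ = 1.5 + 2.9·2 = 7.3; r = 4.7 − 7.3 = -2.6
N=3: ŷ = 1.5 + 2.9·3 = 10.2; r = 10.2 − 10.2 = 0
N=4: ŷ = 1.5 + 2.9·4 = 13.1; r = 14.6 − 13.1 = 1.5
N=5: ŷ = 1.5 + 2.9·5 = 16; r = 16.2 − 16 = 0.2
N=8: ŷ = 1.5 + 2.9·8 = 24.7; r = 27.2 − 24.7 = 2.5
N=11: ŷ = 1.5 + 2.9·11 = 33.4; r = 30.8 − 33.4 = -2.6
N=12: ŷ = 1.5 + 2.9·12 = 36.3; r = 38.4 − 36.3 = 2.1
N=14: ŷ = 1.5 + 2.9·14 = 42.1; r = 44 − 42.1 = 1.9
N=15: ŷ = 1.5 + 2.9·15 = 45; r = 42 − 45 = -3

-2.6, 0, 1.5, 0.2, 2.5, -2.6, 2.1, 1.9, -3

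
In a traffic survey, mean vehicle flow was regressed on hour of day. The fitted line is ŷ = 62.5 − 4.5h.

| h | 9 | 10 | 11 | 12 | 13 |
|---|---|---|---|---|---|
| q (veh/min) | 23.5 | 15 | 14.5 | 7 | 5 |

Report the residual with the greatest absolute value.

h=9: ŷ = 62.5 − 4.5·9 = 22; e = 23.5 − 22 = 1.5
h=10: ŷ = 62.5 − 4.5·10 = 17.5; e = 15 − 17.5 = -2.5
h=11: ŷ = 62.5 − 4.5·11 = 13; e = 14.5 − 13 = 1.5
h=12: ŷ = 62.5 − 4.5·12 = 8.5; e = 7 − 8.5 = -1.5
h=13: ŷ = 62.5 − 4.5·13 = 4; e = 5 − 4 = 1
Largest |e| is 2.5 at h = 10, residual -2.5.

e = -2.5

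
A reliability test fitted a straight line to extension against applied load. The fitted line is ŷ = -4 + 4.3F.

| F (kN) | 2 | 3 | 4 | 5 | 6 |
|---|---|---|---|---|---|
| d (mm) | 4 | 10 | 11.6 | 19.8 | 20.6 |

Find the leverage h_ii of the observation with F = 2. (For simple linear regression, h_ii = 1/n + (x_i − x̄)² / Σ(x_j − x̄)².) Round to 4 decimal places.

F̄ = (2 + 3 + 4 + 5 + 6)/5 = 4
Σ(F − F̄)² = 4 + 1 + 0 + 1 + 4 = 10
h = 1/5 + (-2)²/10 = 0.2 + 0.4 = 0.6000

h = 0.6000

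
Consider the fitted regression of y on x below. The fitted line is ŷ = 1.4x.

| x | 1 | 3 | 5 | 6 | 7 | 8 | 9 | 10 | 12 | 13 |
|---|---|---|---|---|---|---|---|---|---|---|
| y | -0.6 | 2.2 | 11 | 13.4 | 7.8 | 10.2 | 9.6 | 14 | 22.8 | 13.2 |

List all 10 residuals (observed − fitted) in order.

-2, -2, 4, 5, -2, -1, -3, 0, 6, -5

x=1: ŷ = 1.4·1 = 1.4; e = -0.6 − 1.4 = -2
x=3: ŷ = 1.4·3 = 4.2; e = 2.2 − 4.2 = -2
x=5: ŷ = 1.4·5 = 7; e = 11 − 7 = 4
x=6: ŷ = 1.4·6 = 8.4; e = 13.4 − 8.4 = 5
x=7: ŷ = 1.4·7 = 9.8; e = 7.8 − 9.8 = -2
x=8: ŷ = 1.4·8 = 11.2; e = 10.2 − 11.2 = -1
x=9: ŷ = 1.4·9 = 12.6; e = 9.6 − 12.6 = -3
x=10: ŷ = 1.4·10 = 14; e = 14 − 14 = 0
x=12: ŷ = 1.4·12 = 16.8; e = 22.8 − 16.8 = 6
x=13: ŷ = 1.4·13 = 18.2; e = 13.2 − 18.2 = -5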